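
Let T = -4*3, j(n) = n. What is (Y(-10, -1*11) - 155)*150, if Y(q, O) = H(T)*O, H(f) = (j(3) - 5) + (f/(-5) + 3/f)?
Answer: -46995/2 ≈ -23498.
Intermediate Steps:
T = -12
H(f) = -2 + 3/f - f/5 (H(f) = (3 - 5) + (f/(-5) + 3/f) = -2 + (f*(-⅕) + 3/f) = -2 + (-f/5 + 3/f) = -2 + (3/f - f/5) = -2 + 3/f - f/5)
Y(q, O) = 3*O/20 (Y(q, O) = (-2 + 3/(-12) - ⅕*(-12))*O = (-2 + 3*(-1/12) + 12/5)*O = (-2 - ¼ + 12/5)*O = 3*O/20)
(Y(-10, -1*11) - 155)*150 = (3*(-1*11)/20 - 155)*150 = ((3/20)*(-11) - 155)*150 = (-33/20 - 155)*150 = -3133/20*150 = -46995/2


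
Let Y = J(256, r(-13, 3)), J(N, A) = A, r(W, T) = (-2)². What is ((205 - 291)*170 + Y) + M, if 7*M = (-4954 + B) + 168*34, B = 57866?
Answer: -43688/7 ≈ -6241.1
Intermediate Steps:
r(W, T) = 4
Y = 4
M = 58624/7 (M = ((-4954 + 57866) + 168*34)/7 = (52912 + 5712)/7 = (⅐)*58624 = 58624/7 ≈ 8374.9)
((205 - 291)*170 + Y) + M = ((205 - 291)*170 + 4) + 58624/7 = (-86*170 + 4) + 58624/7 = (-14620 + 4) + 58624/7 = -14616 + 58624/7 = -43688/7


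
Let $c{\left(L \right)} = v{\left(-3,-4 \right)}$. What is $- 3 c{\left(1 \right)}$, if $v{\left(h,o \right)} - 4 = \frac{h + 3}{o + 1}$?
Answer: $-12$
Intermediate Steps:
$v{\left(h,o \right)} = 4 + \frac{3 + h}{1 + o}$ ($v{\left(h,o \right)} = 4 + \frac{h + 3}{o + 1} = 4 + \frac{3 + h}{1 + o}$)
$c{\left(L \right)} = 4$ ($c{\left(L \right)} = \frac{7 - 3 + 4 \left(-4\right)}{1 - 4} = \frac{7 - 3 - 16}{-3} = \left(- \frac{1}{3}\right) \left(-12\right) = 4$)
$- 3 c{\left(1 \right)} = \left(-3\right) 4 = -12$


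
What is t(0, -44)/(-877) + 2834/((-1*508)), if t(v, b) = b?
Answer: -1231533/222758 ≈ -5.5286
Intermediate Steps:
t(0, -44)/(-877) + 2834/((-1*508)) = -44/(-877) + 2834/((-1*508)) = -44*(-1/877) + 2834/(-508) = 44/877 + 2834*(-1/508) = 44/877 - 1417/254 = -1231533/222758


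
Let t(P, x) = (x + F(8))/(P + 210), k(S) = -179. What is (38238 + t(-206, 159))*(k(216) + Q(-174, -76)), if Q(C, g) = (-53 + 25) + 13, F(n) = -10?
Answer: -14850797/2 ≈ -7.4254e+6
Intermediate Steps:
t(P, x) = (-10 + x)/(210 + P) (t(P, x) = (x - 10)/(P + 210) = (-10 + x)/(210 + P))
Q(C, g) = -15 (Q(C, g) = -28 + 13 = -15)
(38238 + t(-206, 159))*(k(216) + Q(-174, -76)) = (38238 + (-10 + 159)/(210 - 206))*(-179 - 15) = (38238 + 149/4)*(-194) = (153101/4)*(-194) = -14850797/2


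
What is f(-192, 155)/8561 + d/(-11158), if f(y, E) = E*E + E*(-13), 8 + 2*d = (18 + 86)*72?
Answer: 2179280/974731 ≈ 2.2358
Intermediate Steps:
d = 3740 (d = -4 + ((18 + 86)*72)/2 = -4 + (104*72)/2 = -4 + (½)*7488 = -4 + 3744 = 3740)
f(y, E) = E² - 13*E
f(-192, 155)/8561 + d/(-11158) = (155*(-13 + 155))/8561 + 3740/(-11158) = (155*142)*(1/8561) + 3740*(-1/11158) = 22010*(1/8561) - 1870/5579 = 22010/8561 - 1870/5579 = 2179280/974731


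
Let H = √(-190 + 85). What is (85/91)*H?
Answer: 85*I*√105/91 ≈ 9.5713*I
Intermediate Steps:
H = I*√105 (H = √(-105) = I*√105 ≈ 10.247*I)
(85/91)*H = (85/91)*(I*√105) = (85*(1/91))*(I*√105) = 85*(I*√105)/91 = 85*I*√105/91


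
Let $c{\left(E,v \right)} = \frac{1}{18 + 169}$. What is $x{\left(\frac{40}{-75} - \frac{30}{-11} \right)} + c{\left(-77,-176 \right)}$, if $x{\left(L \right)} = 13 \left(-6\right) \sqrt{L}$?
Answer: $\frac{1}{187} - \frac{26 \sqrt{59730}}{55} \approx -115.53$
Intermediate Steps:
$x{\left(L \right)} = - 78 \sqrt{L}$
$c{\left(E,v \right)} = \frac{1}{187}$
$x{\left(\frac{40}{-75} - \frac{30}{-11} \right)} + c{\left(-77,-176 \right)} = - 78 \sqrt{\frac{40}{-75} - \frac{30}{-11}} + \frac{1}{187} = - 78 \sqrt{40 \left(- \frac{1}{75}\right) - - \frac{30}{11}} + \frac{1}{187} = - 78 \sqrt{- \frac{8}{15} + \frac{30}{11}} + \frac{1}{187} = - 78 \sqrt{\frac{362}{165}} + \frac{1}{187} = - 78 \frac{\sqrt{59730}}{165} + \frac{1}{187} = - \frac{26 \sqrt{59730}}{55} + \frac{1}{187} = \frac{1}{187} - \frac{26 \sqrt{59730}}{55}$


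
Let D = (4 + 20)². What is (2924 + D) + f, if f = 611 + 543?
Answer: 4654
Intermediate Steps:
f = 1154
D = 576 (D = 24² = 576)
(2924 + D) + f = (2924 + 576) + 1154 = 3500 + 1154 = 4654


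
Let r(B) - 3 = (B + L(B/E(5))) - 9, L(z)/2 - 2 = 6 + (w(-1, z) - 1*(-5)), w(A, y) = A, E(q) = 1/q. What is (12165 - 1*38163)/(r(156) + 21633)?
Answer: -8666/7269 ≈ -1.1922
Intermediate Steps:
L(z) = 24 (L(z) = 4 + 2*(6 + (-1 - 1*(-5))) = 4 + 2*(6 + (-1 + 5)) = 4 + 2*(6 + 4) = 4 + 2*10 = 4 + 20 = 24)
r(B) = 18 + B (r(B) = 3 + ((B + 24) - 9) = 3 + ((24 + B) - 9) = 3 + (15 + B) = 18 + B)
(12165 - 1*38163)/(r(156) + 21633) = (12165 - 1*38163)/((18 + 156) + 21633) = (12165 - 38163)/(174 + 21633) = -25998/21807 = -25998*1/21807 = -8666/7269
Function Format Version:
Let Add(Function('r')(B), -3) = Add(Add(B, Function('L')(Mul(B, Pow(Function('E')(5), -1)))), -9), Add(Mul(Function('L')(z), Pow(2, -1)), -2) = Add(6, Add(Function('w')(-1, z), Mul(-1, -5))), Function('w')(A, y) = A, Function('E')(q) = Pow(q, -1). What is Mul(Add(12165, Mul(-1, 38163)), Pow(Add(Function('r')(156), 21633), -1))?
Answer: Rational(-8666, 7269) ≈ -1.1922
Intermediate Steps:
Function('L')(z) = 24 (Function('L')(z) = Add(4, Mul(2, Add(6, Add(-1, Mul(-1, -5))))) = Add(4, Mul(2, Add(6, Add(-1, 5)))) = Add(4, Mul(2, Add(6, 4))) = Add(4, Mul(2, 10)) = Add(4, 20) = 24)
Function('r')(B) = Add(18, B) (Function('r')(B) = Add(3, Add(Add(B, 24), -9)) = Add(3, Add(Add(24, B), -9)) = Add(3, Add(15, B)) = Add(18, B))
Mul(Add(12165, Mul(-1, 38163)), Pow(Add(Function('r')(156), 21633), -1)) = Mul(Add(12165, Mul(-1, 38163)), Pow(Add(Add(18, 156), 21633), -1)) = Mul(Add(12165, -38163), Pow(Add(174, 21633), -1)) = Mul(-25998, Pow(21807, -1)) = Mul(-25998, Rational(1, 21807)) = Rational(-8666, 7269)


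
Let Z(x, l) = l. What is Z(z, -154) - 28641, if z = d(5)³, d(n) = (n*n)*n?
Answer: -28795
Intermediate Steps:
d(n) = n³ (d(n) = n²*n = n³)
z = 1953125 (z = (5³)³ = 125³ = 1953125)
Z(z, -154) - 28641 = -154 - 28641 = -28795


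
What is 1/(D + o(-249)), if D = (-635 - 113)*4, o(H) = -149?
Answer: -1/3141 ≈ -0.00031837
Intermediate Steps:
D = -2992 (D = -748*4 = -2992)
1/(D + o(-249)) = 1/(-2992 - 149) = 1/(-3141) = -1/3141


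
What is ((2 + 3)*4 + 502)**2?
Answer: 272484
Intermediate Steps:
((2 + 3)*4 + 502)**2 = (5*4 + 502)**2 = (20 + 502)**2 = 522**2 = 272484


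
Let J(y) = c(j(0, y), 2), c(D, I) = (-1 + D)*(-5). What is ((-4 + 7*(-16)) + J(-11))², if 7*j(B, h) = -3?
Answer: 580644/49 ≈ 11850.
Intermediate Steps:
j(B, h) = -3/7 (j(B, h) = (⅐)*(-3) = -3/7)
c(D, I) = 5 - 5*D
J(y) = 50/7 (J(y) = 5 - 5*(-3/7) = 5 + 15/7 = 50/7)
((-4 + 7*(-16)) + J(-11))² = ((-4 + 7*(-16)) + 50/7)² = ((-4 - 112) + 50/7)² = (-116 + 50/7)² = (-762/7)² = 580644/49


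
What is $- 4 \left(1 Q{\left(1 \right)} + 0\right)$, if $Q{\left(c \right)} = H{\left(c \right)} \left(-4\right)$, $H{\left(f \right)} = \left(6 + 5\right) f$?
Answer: $176$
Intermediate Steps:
$H{\left(f \right)} = 11 f$
$Q{\left(c \right)} = - 44 c$ ($Q{\left(c \right)} = 11 c \left(-4\right) = - 44 c$)
$- 4 \left(1 Q{\left(1 \right)} + 0\right) = - 4 \left(1 \left(\left(-44\right) 1\right) + 0\right) = - 4 \left(1 \left(-44\right) + 0\right) = - 4 \left(-44 + 0\right) = \left(-4\right) \left(-44\right) = 176$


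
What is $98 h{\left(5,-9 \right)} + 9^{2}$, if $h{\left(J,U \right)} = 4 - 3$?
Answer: $179$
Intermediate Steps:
$h{\left(J,U \right)} = 1$ ($h{\left(J,U \right)} = 4 - 3 = 1$)
$98 h{\left(5,-9 \right)} + 9^{2} = 98 \cdot 1 + 9^{2} = 98 + 81 = 179$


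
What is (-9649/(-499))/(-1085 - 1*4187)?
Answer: -9649/2630728 ≈ -0.0036678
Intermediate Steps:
(-9649/(-499))/(-1085 - 1*4187) = (-9649*(-1/499))/(-1085 - 4187) = (9649/499)/(-5272) = (9649/499)*(-1/5272) = -9649/2630728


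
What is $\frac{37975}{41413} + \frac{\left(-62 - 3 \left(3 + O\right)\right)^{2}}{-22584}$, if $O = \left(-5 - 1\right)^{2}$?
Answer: $- \frac{469286533}{935271192} \approx -0.50177$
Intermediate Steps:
$O = 36$ ($O = \left(-6\right)^{2} = 36$)
$\frac{37975}{41413} + \frac{\left(-62 - 3 \left(3 + O\right)\right)^{2}}{-22584} = \frac{37975}{41413} + \frac{\left(-62 - 3 \left(3 + 36\right)\right)^{2}}{-22584} = 37975 \cdot \frac{1}{41413} + \left(-62 - 117\right)^{2} \left(- \frac{1}{22584}\right) = \frac{37975}{41413} + \left(-62 - 117\right)^{2} \left(- \frac{1}{22584}\right) = \frac{37975}{41413} + \left(-179\right)^{2} \left(- \frac{1}{22584}\right) = \frac{37975}{41413} + 32041 \left(- \frac{1}{22584}\right) = \frac{37975}{41413} - \frac{32041}{22584} = - \frac{469286533}{935271192}$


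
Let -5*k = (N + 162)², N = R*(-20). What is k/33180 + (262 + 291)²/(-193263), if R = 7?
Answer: -201695446/127231475 ≈ -1.5853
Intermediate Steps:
N = -140 (N = 7*(-20) = -140)
k = -484/5 (k = -(-140 + 162)²/5 = -⅕*22² = -⅕*484 = -484/5 ≈ -96.800)
k/33180 + (262 + 291)²/(-193263) = -484/5/33180 + (262 + 291)²/(-193263) = -484/5*1/33180 + 553²*(-1/193263) = -121/41475 + 305809*(-1/193263) = -121/41475 - 43687/27609 = -201695446/127231475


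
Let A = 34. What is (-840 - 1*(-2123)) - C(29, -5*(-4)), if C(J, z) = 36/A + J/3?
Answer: 64886/51 ≈ 1272.3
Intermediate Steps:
C(J, z) = 18/17 + J/3 (C(J, z) = 36/34 + J/3 = 36*(1/34) + J*(⅓) = 18/17 + J/3)
(-840 - 1*(-2123)) - C(29, -5*(-4)) = (-840 - 1*(-2123)) - (18/17 + (⅓)*29) = (-840 + 2123) - (18/17 + 29/3) = 1283 - 1*547/51 = 1283 - 547/51 = 64886/51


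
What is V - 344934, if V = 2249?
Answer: -342685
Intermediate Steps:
V - 344934 = 2249 - 344934 = -342685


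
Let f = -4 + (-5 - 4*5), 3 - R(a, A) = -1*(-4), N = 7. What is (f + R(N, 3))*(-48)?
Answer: 1440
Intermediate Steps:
R(a, A) = -1 (R(a, A) = 3 - (-1)*(-4) = 3 - 1*4 = 3 - 4 = -1)
f = -29 (f = -4 + (-5 - 20) = -4 - 25 = -29)
(f + R(N, 3))*(-48) = (-29 - 1)*(-48) = -30*(-48) = 1440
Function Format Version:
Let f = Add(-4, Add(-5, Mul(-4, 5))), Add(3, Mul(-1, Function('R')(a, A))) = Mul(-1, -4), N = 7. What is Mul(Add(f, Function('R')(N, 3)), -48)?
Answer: 1440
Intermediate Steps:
Function('R')(a, A) = -1 (Function('R')(a, A) = Add(3, Mul(-1, Mul(-1, -4))) = Add(3, Mul(-1, 4)) = Add(3, -4) = -1)
f = -29 (f = Add(-4, Add(-5, -20)) = Add(-4, -25) = -29)
Mul(Add(f, Function('R')(N, 3)), -48) = Mul(Add(-29, -1), -48) = Mul(-30, -48) = 1440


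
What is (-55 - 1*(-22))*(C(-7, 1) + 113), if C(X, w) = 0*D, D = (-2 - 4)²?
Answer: -3729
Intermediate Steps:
D = 36 (D = (-6)² = 36)
C(X, w) = 0 (C(X, w) = 0*36 = 0)
(-55 - 1*(-22))*(C(-7, 1) + 113) = (-55 - 1*(-22))*(0 + 113) = (-55 + 22)*113 = -33*113 = -3729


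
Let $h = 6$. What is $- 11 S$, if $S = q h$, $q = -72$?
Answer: $4752$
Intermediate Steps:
$S = -432$ ($S = \left(-72\right) 6 = -432$)
$- 11 S = \left(-11\right) \left(-432\right) = 4752$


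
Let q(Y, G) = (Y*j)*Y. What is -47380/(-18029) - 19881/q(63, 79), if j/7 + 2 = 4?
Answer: 252698059/111311046 ≈ 2.2702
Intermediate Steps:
j = 14 (j = -14 + 7*4 = -14 + 28 = 14)
q(Y, G) = 14*Y² (q(Y, G) = (Y*14)*Y = (14*Y)*Y = 14*Y²)
-47380/(-18029) - 19881/q(63, 79) = -47380/(-18029) - 19881/(14*63²) = -47380*(-1/18029) - 19881/(14*3969) = 47380/18029 - 19881/55566 = 47380/18029 - 19881*1/55566 = 47380/18029 - 2209/6174 = 252698059/111311046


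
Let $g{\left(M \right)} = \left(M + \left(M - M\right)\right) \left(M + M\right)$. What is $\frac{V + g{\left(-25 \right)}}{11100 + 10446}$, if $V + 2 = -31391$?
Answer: $- \frac{30143}{21546} \approx -1.399$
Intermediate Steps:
$V = -31393$ ($V = -2 - 31391 = -31393$)
$g{\left(M \right)} = 2 M^{2}$ ($g{\left(M \right)} = \left(M + 0\right) 2 M = M 2 M = 2 M^{2}$)
$\frac{V + g{\left(-25 \right)}}{11100 + 10446} = \frac{-31393 + 2 \left(-25\right)^{2}}{11100 + 10446} = \frac{-31393 + 2 \cdot 625}{21546} = \left(-31393 + 1250\right) \frac{1}{21546} = \left(-30143\right) \frac{1}{21546} = - \frac{30143}{21546}$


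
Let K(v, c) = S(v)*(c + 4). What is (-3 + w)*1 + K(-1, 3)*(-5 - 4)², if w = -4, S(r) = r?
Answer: -574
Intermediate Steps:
K(v, c) = v*(4 + c) (K(v, c) = v*(c + 4) = v*(4 + c))
(-3 + w)*1 + K(-1, 3)*(-5 - 4)² = (-3 - 4)*1 + (-(4 + 3))*(-5 - 4)² = -7*1 - 1*7*(-9)² = -7 - 7*81 = -7 - 567 = -574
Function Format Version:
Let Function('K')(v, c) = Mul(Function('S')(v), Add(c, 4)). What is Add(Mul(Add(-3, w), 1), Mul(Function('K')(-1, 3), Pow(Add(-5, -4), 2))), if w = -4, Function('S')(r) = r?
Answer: -574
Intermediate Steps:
Function('K')(v, c) = Mul(v, Add(4, c)) (Function('K')(v, c) = Mul(v, Add(c, 4)) = Mul(v, Add(4, c)))
Add(Mul(Add(-3, w), 1), Mul(Function('K')(-1, 3), Pow(Add(-5, -4), 2))) = Add(Mul(Add(-3, -4), 1), Mul(Mul(-1, Add(4, 3)), Pow(Add(-5, -4), 2))) = Add(Mul(-7, 1), Mul(Mul(-1, 7), Pow(-9, 2))) = Add(-7, Mul(-7, 81)) = Add(-7, -567) = -574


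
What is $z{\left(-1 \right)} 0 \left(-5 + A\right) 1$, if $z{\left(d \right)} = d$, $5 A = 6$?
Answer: $0$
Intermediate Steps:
$A = \frac{6}{5}$ ($A = \frac{1}{5} \cdot 6 = \frac{6}{5} \approx 1.2$)
$z{\left(-1 \right)} 0 \left(-5 + A\right) 1 = \left(-1\right) 0 \left(-5 + \frac{6}{5}\right) 1 = 0 \left(\left(- \frac{19}{5}\right) 1\right) = 0 \left(- \frac{19}{5}\right) = 0$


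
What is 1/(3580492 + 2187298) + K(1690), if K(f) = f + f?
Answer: 19495130201/5767790 ≈ 3380.0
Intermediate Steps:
K(f) = 2*f
1/(3580492 + 2187298) + K(1690) = 1/(3580492 + 2187298) + 2*1690 = 1/5767790 + 3380 = 19495130201/5767790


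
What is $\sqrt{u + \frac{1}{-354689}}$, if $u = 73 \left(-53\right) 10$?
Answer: $\frac{7 i \sqrt{99334037828371}}{354689} \approx 196.7 i$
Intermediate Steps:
$u = -38690$ ($u = \left(-3869\right) 10 = -38690$)
$\sqrt{u + \frac{1}{-354689}} = \sqrt{-38690 + \frac{1}{-354689}} = \sqrt{-38690 - \frac{1}{354689}} = \sqrt{- \frac{13722917411}{354689}} = \frac{7 i \sqrt{99334037828371}}{354689}$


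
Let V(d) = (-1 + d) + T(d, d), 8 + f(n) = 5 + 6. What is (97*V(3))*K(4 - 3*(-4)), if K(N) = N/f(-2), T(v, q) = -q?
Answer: -1552/3 ≈ -517.33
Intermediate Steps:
f(n) = 3 (f(n) = -8 + (5 + 6) = -8 + 11 = 3)
K(N) = N/3
V(d) = -1 (V(d) = (-1 + d) - d = -1)
(97*V(3))*K(4 - 3*(-4)) = (97*(-1))*((4 - 3*(-4))/3) = -97*(4 + 12)/3 = -97*16/3 = -1552/3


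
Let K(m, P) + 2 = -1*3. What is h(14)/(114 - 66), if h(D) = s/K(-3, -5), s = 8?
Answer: -1/30 ≈ -0.033333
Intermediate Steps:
K(m, P) = -5 (K(m, P) = -2 - 1*3 = -2 - 3 = -5)
h(D) = -8/5 (h(D) = 8/(-5) = 8*(-⅕) = -8/5)
h(14)/(114 - 66) = -8/5/(114 - 66) = -8/5/48 = (1/48)*(-8/5) = -1/30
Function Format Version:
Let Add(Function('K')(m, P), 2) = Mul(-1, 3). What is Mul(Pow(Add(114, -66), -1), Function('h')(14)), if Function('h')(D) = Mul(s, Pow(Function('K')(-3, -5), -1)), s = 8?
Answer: Rational(-1, 30) ≈ -0.033333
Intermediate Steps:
Function('K')(m, P) = -5 (Function('K')(m, P) = Add(-2, Mul(-1, 3)) = Add(-2, -3) = -5)
Function('h')(D) = Rational(-8, 5) (Function('h')(D) = Mul(8, Pow(-5, -1)) = Mul(8, Rational(-1, 5)) = Rational(-8, 5))
Mul(Pow(Add(114, -66), -1), Function('h')(14)) = Mul(Pow(Add(114, -66), -1), Rational(-8, 5)) = Mul(Pow(48, -1), Rational(-8, 5)) = Mul(Rational(1, 48), Rational(-8, 5)) = Rational(-1, 30)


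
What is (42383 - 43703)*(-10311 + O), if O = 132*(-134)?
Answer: 36958680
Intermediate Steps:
O = -17688
(42383 - 43703)*(-10311 + O) = (42383 - 43703)*(-10311 - 17688) = -1320*(-27999) = 36958680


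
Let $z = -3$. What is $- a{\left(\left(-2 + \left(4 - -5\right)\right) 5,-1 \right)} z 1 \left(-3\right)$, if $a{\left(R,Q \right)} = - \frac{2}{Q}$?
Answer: $-18$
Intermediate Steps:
$- a{\left(\left(-2 + \left(4 - -5\right)\right) 5,-1 \right)} z 1 \left(-3\right) = - \frac{-2}{-1} \left(-3\right) 1 \left(-3\right) = - \left(-2\right) \left(-1\right) \left(\left(-3\right) \left(-3\right)\right) = \left(-1\right) 2 \cdot 9 = \left(-2\right) 9 = -18$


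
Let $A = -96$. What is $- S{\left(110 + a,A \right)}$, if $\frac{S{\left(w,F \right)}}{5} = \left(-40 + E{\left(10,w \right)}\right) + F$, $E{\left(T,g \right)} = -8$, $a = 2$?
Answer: $720$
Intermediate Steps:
$S{\left(w,F \right)} = -240 + 5 F$ ($S{\left(w,F \right)} = 5 \left(\left(-40 - 8\right) + F\right) = 5 \left(-48 + F\right) = -240 + 5 F$)
$- S{\left(110 + a,A \right)} = - (-240 + 5 \left(-96\right)) = - (-240 - 480) = \left(-1\right) \left(-720\right) = 720$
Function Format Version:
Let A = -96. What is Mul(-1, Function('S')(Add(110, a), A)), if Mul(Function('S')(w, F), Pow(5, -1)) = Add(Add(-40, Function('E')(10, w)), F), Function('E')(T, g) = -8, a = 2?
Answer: 720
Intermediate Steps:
Function('S')(w, F) = Add(-240, Mul(5, F)) (Function('S')(w, F) = Mul(5, Add(Add(-40, -8), F)) = Mul(5, Add(-48, F)) = Add(-240, Mul(5, F)))
Mul(-1, Function('S')(Add(110, a), A)) = Mul(-1, Add(-240, Mul(5, -96))) = Mul(-1, Add(-240, -480)) = Mul(-1, -720) = 720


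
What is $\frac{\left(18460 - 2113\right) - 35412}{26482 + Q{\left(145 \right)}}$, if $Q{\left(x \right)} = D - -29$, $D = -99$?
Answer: $- \frac{205}{284} \approx -0.72183$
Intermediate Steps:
$Q{\left(x \right)} = -70$ ($Q{\left(x \right)} = -99 - -29 = -99 + 29 = -70$)
$\frac{\left(18460 - 2113\right) - 35412}{26482 + Q{\left(145 \right)}} = \frac{\left(18460 - 2113\right) - 35412}{26482 - 70} = \frac{\left(18460 - 2113\right) - 35412}{26412} = \left(16347 - 35412\right) \frac{1}{26412} = \left(-19065\right) \frac{1}{26412} = - \frac{205}{284}$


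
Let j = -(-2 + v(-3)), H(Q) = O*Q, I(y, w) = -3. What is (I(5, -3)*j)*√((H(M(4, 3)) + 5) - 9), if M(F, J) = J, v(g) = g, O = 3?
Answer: -15*√5 ≈ -33.541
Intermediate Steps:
H(Q) = 3*Q
j = 5 (j = -(-2 - 3) = -1*(-5) = 5)
(I(5, -3)*j)*√((H(M(4, 3)) + 5) - 9) = (-3*5)*√((3*3 + 5) - 9) = -15*√((9 + 5) - 9) = -15*√(14 - 9) = -15*√5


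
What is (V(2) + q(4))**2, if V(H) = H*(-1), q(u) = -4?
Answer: 36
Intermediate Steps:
V(H) = -H
(V(2) + q(4))**2 = (-1*2 - 4)**2 = (-2 - 4)**2 = (-6)**2 = 36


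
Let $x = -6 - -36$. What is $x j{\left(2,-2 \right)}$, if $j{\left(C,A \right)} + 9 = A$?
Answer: $-330$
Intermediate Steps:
$x = 30$ ($x = -6 + 36 = 30$)
$j{\left(C,A \right)} = -9 + A$
$x j{\left(2,-2 \right)} = 30 \left(-9 - 2\right) = 30 \left(-11\right) = -330$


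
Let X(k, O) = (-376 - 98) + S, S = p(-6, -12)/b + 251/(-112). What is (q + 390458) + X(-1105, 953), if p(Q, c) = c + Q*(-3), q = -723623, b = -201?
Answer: -2503644097/7504 ≈ -3.3364e+5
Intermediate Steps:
p(Q, c) = c - 3*Q
S = -17041/7504 (S = (-12 - 3*(-6))/(-201) + 251/(-112) = (-12 + 18)*(-1/201) + 251*(-1/112) = 6*(-1/201) - 251/112 = -2/67 - 251/112 = -17041/7504 ≈ -2.2709)
X(k, O) = -3573937/7504 (X(k, O) = (-376 - 98) - 17041/7504 = -474 - 17041/7504 = -3573937/7504)
(q + 390458) + X(-1105, 953) = (-723623 + 390458) - 3573937/7504 = -333165 - 3573937/7504 = -2503644097/7504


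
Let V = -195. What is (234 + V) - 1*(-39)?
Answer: 78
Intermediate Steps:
(234 + V) - 1*(-39) = (234 - 195) - 1*(-39) = 39 + 39 = 78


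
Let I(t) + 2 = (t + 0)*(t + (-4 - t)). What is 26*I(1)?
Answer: -156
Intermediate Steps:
I(t) = -2 - 4*t (I(t) = -2 + (t + 0)*(t + (-4 - t)) = -2 + t*(-4) = -2 - 4*t)
26*I(1) = 26*(-2 - 4*1) = 26*(-2 - 4) = 26*(-6) = -156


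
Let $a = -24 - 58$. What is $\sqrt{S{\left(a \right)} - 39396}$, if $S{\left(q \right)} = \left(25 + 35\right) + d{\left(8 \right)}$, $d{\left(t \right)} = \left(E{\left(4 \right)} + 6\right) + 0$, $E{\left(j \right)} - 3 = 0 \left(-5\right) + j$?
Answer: $i \sqrt{39323} \approx 198.3 i$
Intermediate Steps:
$E{\left(j \right)} = 3 + j$ ($E{\left(j \right)} = 3 + \left(0 \left(-5\right) + j\right) = 3 + \left(0 + j\right) = 3 + j$)
$d{\left(t \right)} = 13$ ($d{\left(t \right)} = \left(\left(3 + 4\right) + 6\right) + 0 = \left(7 + 6\right) + 0 = 13 + 0 = 13$)
$a = -82$
$S{\left(q \right)} = 73$ ($S{\left(q \right)} = \left(25 + 35\right) + 13 = 60 + 13 = 73$)
$\sqrt{S{\left(a \right)} - 39396} = \sqrt{73 - 39396} = \sqrt{-39323} = i \sqrt{39323}$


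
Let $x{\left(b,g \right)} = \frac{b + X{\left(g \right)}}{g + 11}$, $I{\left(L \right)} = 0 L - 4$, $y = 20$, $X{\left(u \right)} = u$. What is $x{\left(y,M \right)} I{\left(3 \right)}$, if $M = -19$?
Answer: $\frac{1}{2} \approx 0.5$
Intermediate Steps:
$I{\left(L \right)} = -4$ ($I{\left(L \right)} = 0 - 4 = -4$)
$x{\left(b,g \right)} = \frac{b + g}{11 + g}$ ($x{\left(b,g \right)} = \frac{b + g}{g + 11} = \frac{b + g}{11 + g}$)
$x{\left(y,M \right)} I{\left(3 \right)} = \frac{20 - 19}{11 - 19} \left(-4\right) = \frac{1}{-8} \cdot 1 \left(-4\right) = \left(- \frac{1}{8}\right) 1 \left(-4\right) = \left(- \frac{1}{8}\right) \left(-4\right) = \frac{1}{2}$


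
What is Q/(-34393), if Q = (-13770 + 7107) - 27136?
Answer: 33799/34393 ≈ 0.98273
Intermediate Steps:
Q = -33799 (Q = -6663 - 27136 = -33799)
Q/(-34393) = -33799/(-34393) = -33799*(-1/34393) = 33799/34393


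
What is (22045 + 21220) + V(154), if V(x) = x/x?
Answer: 43266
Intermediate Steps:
V(x) = 1
(22045 + 21220) + V(154) = (22045 + 21220) + 1 = 43265 + 1 = 43266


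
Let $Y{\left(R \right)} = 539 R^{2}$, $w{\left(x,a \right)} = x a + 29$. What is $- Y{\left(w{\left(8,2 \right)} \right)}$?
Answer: $-1091475$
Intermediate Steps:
$w{\left(x,a \right)} = 29 + a x$ ($w{\left(x,a \right)} = a x + 29 = 29 + a x$)
$- Y{\left(w{\left(8,2 \right)} \right)} = - 539 \left(29 + 2 \cdot 8\right)^{2} = - 539 \left(29 + 16\right)^{2} = - 539 \cdot 45^{2} = - 539 \cdot 2025 = \left(-1\right) 1091475 = -1091475$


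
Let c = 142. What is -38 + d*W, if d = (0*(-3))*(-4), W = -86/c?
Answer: -38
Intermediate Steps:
W = -43/71 (W = -86/142 = -86*1/142 = -43/71 ≈ -0.60563)
d = 0 (d = 0*(-4) = 0)
-38 + d*W = -38 + 0*(-43/71) = -38 + 0 = -38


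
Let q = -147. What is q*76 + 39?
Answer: -11133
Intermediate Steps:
q*76 + 39 = -147*76 + 39 = -11172 + 39 = -11133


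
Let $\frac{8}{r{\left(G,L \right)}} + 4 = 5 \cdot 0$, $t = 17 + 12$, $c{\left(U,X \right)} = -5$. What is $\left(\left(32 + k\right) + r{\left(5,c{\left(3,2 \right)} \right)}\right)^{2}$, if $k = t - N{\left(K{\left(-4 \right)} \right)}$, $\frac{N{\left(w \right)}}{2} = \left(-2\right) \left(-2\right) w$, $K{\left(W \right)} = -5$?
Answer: $9801$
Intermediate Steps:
$N{\left(w \right)} = 8 w$ ($N{\left(w \right)} = 2 \left(-2\right) \left(-2\right) w = 2 \cdot 4 w = 8 w$)
$t = 29$
$r{\left(G,L \right)} = -2$ ($r{\left(G,L \right)} = \frac{8}{-4 + 5 \cdot 0} = \frac{8}{-4 + 0} = \frac{8}{-4} = 8 \left(- \frac{1}{4}\right) = -2$)
$k = 69$ ($k = 29 - 8 \left(-5\right) = 29 - -40 = 29 + 40 = 69$)
$\left(\left(32 + k\right) + r{\left(5,c{\left(3,2 \right)} \right)}\right)^{2} = \left(\left(32 + 69\right) - 2\right)^{2} = \left(101 - 2\right)^{2} = 99^{2} = 9801$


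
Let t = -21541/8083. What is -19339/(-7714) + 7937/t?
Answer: -494473322095/166167274 ≈ -2975.8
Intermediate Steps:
t = -21541/8083 (t = -21541*1/8083 = -21541/8083 ≈ -2.6650)
-19339/(-7714) + 7937/t = -19339/(-7714) + 7937/(-21541/8083) = -19339*(-1/7714) + 7937*(-8083/21541) = 19339/7714 - 64154771/21541 = -494473322095/166167274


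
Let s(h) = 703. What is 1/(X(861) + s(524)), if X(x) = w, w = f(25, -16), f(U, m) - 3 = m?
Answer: 1/690 ≈ 0.0014493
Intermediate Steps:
f(U, m) = 3 + m
w = -13 (w = 3 - 16 = -13)
X(x) = -13
1/(X(861) + s(524)) = 1/(-13 + 703) = 1/690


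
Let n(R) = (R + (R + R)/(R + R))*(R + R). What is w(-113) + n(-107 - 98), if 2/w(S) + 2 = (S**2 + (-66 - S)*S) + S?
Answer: 614168522/7343 ≈ 83640.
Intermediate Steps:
w(S) = 2/(-2 + S + S**2 + S*(-66 - S)) (w(S) = 2/(-2 + ((S**2 + (-66 - S)*S) + S)) = 2/(-2 + ((S**2 + S*(-66 - S)) + S)) = 2/(-2 + (S + S**2 + S*(-66 - S))) = 2/(-2 + S + S**2 + S*(-66 - S)))
n(R) = 2*R*(1 + R) (n(R) = (R + (2*R)/((2*R)))*(2*R) = (R + (2*R)*(1/(2*R)))*(2*R) = (R + 1)*(2*R) = (1 + R)*(2*R) = 2*R*(1 + R))
w(-113) + n(-107 - 98) = -2/(2 + 65*(-113)) + 2*(-107 - 98)*(1 + (-107 - 98)) = -2/(2 - 7345) + 2*(-205)*(1 - 205) = -2/(-7343) + 2*(-205)*(-204) = -2*(-1/7343) + 83640 = 2/7343 + 83640 = 614168522/7343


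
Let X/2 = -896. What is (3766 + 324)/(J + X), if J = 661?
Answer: -4090/1131 ≈ -3.6163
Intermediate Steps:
X = -1792 (X = 2*(-896) = -1792)
(3766 + 324)/(J + X) = (3766 + 324)/(661 - 1792) = 4090/(-1131) = 4090*(-1/1131) = -4090/1131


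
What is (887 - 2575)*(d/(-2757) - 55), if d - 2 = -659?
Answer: 84950288/919 ≈ 92438.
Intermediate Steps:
d = -657 (d = 2 - 659 = -657)
(887 - 2575)*(d/(-2757) - 55) = (887 - 2575)*(-657/(-2757) - 55) = -1688*(-657*(-1/2757) - 55) = -1688*(219/919 - 55) = -1688*(-50326/919) = 84950288/919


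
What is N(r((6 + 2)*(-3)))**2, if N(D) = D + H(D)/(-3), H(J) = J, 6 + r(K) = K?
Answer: 400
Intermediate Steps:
r(K) = -6 + K
N(D) = 2*D/3 (N(D) = D + D/(-3) = D - D/3 = 2*D/3)
N(r((6 + 2)*(-3)))**2 = (2*(-6 + (6 + 2)*(-3))/3)**2 = (2*(-6 + 8*(-3))/3)**2 = (2*(-6 - 24)/3)**2 = ((2/3)*(-30))**2 = (-20)**2 = 400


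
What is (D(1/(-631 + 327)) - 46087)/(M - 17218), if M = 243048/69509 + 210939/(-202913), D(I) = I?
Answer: 197607291656762933/73815101149139632 ≈ 2.6771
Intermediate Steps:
M = 34655439873/14104279717 (M = 243048*(1/69509) + 210939*(-1/202913) = 243048/69509 - 210939/202913 = 34655439873/14104279717 ≈ 2.4571)
(D(1/(-631 + 327)) - 46087)/(M - 17218) = (1/(-631 + 327) - 46087)/(34655439873/14104279717 - 17218) = (1/(-304) - 46087)/(-242812832727433/14104279717) = (-1/304 - 46087)*(-14104279717/242812832727433) = -14010449/304*(-14104279717/242812832727433) = 197607291656762933/73815101149139632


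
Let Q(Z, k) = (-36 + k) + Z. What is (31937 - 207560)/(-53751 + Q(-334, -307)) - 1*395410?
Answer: -21521199857/54428 ≈ -3.9541e+5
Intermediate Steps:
Q(Z, k) = -36 + Z + k
(31937 - 207560)/(-53751 + Q(-334, -307)) - 1*395410 = (31937 - 207560)/(-53751 + (-36 - 334 - 307)) - 1*395410 = -175623/(-53751 - 677) - 395410 = -175623/(-54428) - 395410 = -175623*(-1/54428) - 395410 = 175623/54428 - 395410 = -21521199857/54428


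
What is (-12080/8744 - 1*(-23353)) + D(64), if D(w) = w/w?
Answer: 25524412/1093 ≈ 23353.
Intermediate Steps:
D(w) = 1
(-12080/8744 - 1*(-23353)) + D(64) = (-12080/8744 - 1*(-23353)) + 1 = (-12080*1/8744 + 23353) + 1 = (-1510/1093 + 23353) + 1 = 25523319/1093 + 1 = 25524412/1093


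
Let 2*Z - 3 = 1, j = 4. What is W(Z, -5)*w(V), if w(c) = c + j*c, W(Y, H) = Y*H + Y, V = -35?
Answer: 1400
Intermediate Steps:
Z = 2 (Z = 3/2 + (½)*1 = 3/2 + ½ = 2)
W(Y, H) = Y + H*Y (W(Y, H) = H*Y + Y = Y + H*Y)
w(c) = 5*c (w(c) = c + 4*c = 5*c)
W(Z, -5)*w(V) = (2*(1 - 5))*(5*(-35)) = (2*(-4))*(-175) = -8*(-175) = 1400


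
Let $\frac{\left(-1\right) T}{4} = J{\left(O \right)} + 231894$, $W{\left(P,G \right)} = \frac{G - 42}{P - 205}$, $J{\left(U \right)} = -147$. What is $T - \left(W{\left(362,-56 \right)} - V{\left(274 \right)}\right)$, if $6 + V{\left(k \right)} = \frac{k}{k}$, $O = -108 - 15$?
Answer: $- \frac{145537803}{157} \approx -9.2699 \cdot 10^{5}$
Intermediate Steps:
$O = -123$ ($O = -108 - 15 = -123$)
$W{\left(P,G \right)} = \frac{-42 + G}{-205 + P}$
$V{\left(k \right)} = -5$ ($V{\left(k \right)} = -6 + \frac{k}{k} = -6 + 1 = -5$)
$T = -926988$ ($T = - 4 \left(-147 + 231894\right) = \left(-4\right) 231747 = -926988$)
$T - \left(W{\left(362,-56 \right)} - V{\left(274 \right)}\right) = -926988 - \left(\frac{-42 - 56}{-205 + 362} - -5\right) = -926988 - \left(\frac{1}{157} \left(-98\right) + 5\right) = -926988 - \left(- \frac{98}{157} + 5\right) = -926988 - \frac{687}{157} = - \frac{145537803}{157}$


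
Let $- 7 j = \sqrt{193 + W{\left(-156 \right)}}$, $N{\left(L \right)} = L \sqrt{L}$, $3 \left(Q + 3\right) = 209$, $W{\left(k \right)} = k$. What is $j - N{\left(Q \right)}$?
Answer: $- \frac{2000 \sqrt{6}}{9} - \frac{\sqrt{37}}{7} \approx -545.2$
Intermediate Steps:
$Q = \frac{200}{3}$ ($Q = -3 + \frac{1}{3} \cdot 209 = -3 + \frac{209}{3} = \frac{200}{3} \approx 66.667$)
$N{\left(L \right)} = L^{\frac{3}{2}}$
$j = - \frac{\sqrt{37}}{7}$ ($j = - \frac{\sqrt{193 - 156}}{7} = - \frac{\sqrt{37}}{7} \approx -0.86897$)
$j - N{\left(Q \right)} = - \frac{\sqrt{37}}{7} - \left(\frac{200}{3}\right)^{\frac{3}{2}} = - \frac{\sqrt{37}}{7} - \frac{2000 \sqrt{6}}{9} = - \frac{2000 \sqrt{6}}{9} - \frac{\sqrt{37}}{7}$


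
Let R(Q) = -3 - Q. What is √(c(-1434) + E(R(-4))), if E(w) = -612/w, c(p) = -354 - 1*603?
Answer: I*√1569 ≈ 39.611*I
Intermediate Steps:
c(p) = -957 (c(p) = -354 - 603 = -957)
√(c(-1434) + E(R(-4))) = √(-957 - 612/(-3 - 1*(-4))) = √(-957 - 612/(-3 + 4)) = √(-957 - 612/1) = √(-957 - 612*1) = √(-957 - 612) = √(-1569) = I*√1569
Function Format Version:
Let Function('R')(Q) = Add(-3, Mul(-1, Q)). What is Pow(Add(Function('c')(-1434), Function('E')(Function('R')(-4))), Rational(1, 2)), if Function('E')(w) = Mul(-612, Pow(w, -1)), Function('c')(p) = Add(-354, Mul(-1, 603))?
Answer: Mul(I, Pow(1569, Rational(1, 2))) ≈ Mul(39.611, I)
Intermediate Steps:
Function('c')(p) = -957 (Function('c')(p) = Add(-354, -603) = -957)
Pow(Add(Function('c')(-1434), Function('E')(Function('R')(-4))), Rational(1, 2)) = Pow(Add(-957, Mul(-612, Pow(Add(-3, Mul(-1, -4)), -1))), Rational(1, 2)) = Pow(Add(-957, Mul(-612, Pow(Add(-3, 4), -1))), Rational(1, 2)) = Pow(Add(-957, Mul(-612, Pow(1, -1))), Rational(1, 2)) = Pow(Add(-957, Mul(-612, 1)), Rational(1, 2)) = Pow(Add(-957, -612), Rational(1, 2)) = Pow(-1569, Rational(1, 2)) = Mul(I, Pow(1569, Rational(1, 2)))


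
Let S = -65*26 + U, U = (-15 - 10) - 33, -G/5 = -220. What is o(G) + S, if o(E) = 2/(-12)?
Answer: -10489/6 ≈ -1748.2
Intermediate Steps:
G = 1100 (G = -5*(-220) = 1100)
U = -58 (U = -25 - 33 = -58)
o(E) = -1/6 (o(E) = -1/12*2 = -1/6)
S = -1748 (S = -65*26 - 58 = -1690 - 58 = -1748)
o(G) + S = -1/6 - 1748 = -10489/6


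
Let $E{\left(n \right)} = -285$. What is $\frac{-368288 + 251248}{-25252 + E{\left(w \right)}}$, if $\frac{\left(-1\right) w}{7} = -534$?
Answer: $\frac{117040}{25537} \approx 4.5832$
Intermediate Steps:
$w = 3738$ ($w = \left(-7\right) \left(-534\right) = 3738$)
$\frac{-368288 + 251248}{-25252 + E{\left(w \right)}} = \frac{-368288 + 251248}{-25252 - 285} = - \frac{117040}{-25537} = \left(-117040\right) \left(- \frac{1}{25537}\right) = \frac{117040}{25537}$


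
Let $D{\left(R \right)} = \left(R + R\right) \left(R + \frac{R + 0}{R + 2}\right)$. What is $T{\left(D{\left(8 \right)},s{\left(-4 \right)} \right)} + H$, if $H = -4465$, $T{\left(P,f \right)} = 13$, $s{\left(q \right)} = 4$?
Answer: $-4452$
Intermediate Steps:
$D{\left(R \right)} = 2 R \left(R + \frac{R}{2 + R}\right)$
$T{\left(D{\left(8 \right)},s{\left(-4 \right)} \right)} + H = 13 - 4465 = -4452$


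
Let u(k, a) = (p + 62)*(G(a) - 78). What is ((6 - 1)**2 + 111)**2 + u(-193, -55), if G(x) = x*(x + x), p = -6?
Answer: 352928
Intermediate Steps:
G(x) = 2*x**2 (G(x) = x*(2*x) = 2*x**2)
u(k, a) = -4368 + 112*a**2 (u(k, a) = (-6 + 62)*(2*a**2 - 78) = 56*(-78 + 2*a**2) = -4368 + 112*a**2)
((6 - 1)**2 + 111)**2 + u(-193, -55) = ((6 - 1)**2 + 111)**2 + (-4368 + 112*(-55)**2) = (5**2 + 111)**2 + (-4368 + 112*3025) = (25 + 111)**2 + (-4368 + 338800) = 136**2 + 334432 = 18496 + 334432 = 352928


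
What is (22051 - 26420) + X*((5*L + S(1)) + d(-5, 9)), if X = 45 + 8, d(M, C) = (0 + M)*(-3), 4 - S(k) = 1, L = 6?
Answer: -1825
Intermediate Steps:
S(k) = 3 (S(k) = 4 - 1*1 = 4 - 1 = 3)
d(M, C) = -3*M (d(M, C) = M*(-3) = -3*M)
X = 53
(22051 - 26420) + X*((5*L + S(1)) + d(-5, 9)) = (22051 - 26420) + 53*((5*6 + 3) - 3*(-5)) = -4369 + 53*((30 + 3) + 15) = -4369 + 53*(33 + 15) = -4369 + 53*48 = -4369 + 2544 = -1825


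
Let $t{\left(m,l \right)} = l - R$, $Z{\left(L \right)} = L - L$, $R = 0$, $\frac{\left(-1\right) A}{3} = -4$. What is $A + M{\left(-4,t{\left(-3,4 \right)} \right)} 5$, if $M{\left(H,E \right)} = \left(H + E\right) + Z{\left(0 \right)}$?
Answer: $12$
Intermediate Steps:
$A = 12$ ($A = \left(-3\right) \left(-4\right) = 12$)
$Z{\left(L \right)} = 0$
$t{\left(m,l \right)} = l$ ($t{\left(m,l \right)} = l - 0 = l + 0 = l$)
$M{\left(H,E \right)} = E + H$ ($M{\left(H,E \right)} = \left(H + E\right) + 0 = \left(E + H\right) + 0 = E + H$)
$A + M{\left(-4,t{\left(-3,4 \right)} \right)} 5 = 12 + \left(4 - 4\right) 5 = 12 + 0 \cdot 5 = 12 + 0 = 12$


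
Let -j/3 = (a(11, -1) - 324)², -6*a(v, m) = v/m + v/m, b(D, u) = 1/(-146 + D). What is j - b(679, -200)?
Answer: -492236696/1599 ≈ -3.0784e+5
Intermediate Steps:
a(v, m) = -v/(3*m) (a(v, m) = -(v/m + v/m)/6 = -v/(3*m))
j = -923521/3 (j = -3*(-⅓*11/(-1) - 324)² = -3*(-⅓*11*(-1) - 324)² = -3*(11/3 - 324)² = -3*(-961/3)² = -3*923521/9 = -923521/3 ≈ -3.0784e+5)
j - b(679, -200) = -923521/3 - 1/(-146 + 679) = -923521/3 - 1/533 = -492236696/1599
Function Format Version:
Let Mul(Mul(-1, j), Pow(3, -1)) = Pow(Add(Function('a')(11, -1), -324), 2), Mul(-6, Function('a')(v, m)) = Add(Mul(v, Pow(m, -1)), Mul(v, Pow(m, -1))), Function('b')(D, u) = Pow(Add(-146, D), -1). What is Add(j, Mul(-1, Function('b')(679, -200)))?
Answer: Rational(-492236696, 1599) ≈ -3.0784e+5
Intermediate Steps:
Function('a')(v, m) = Mul(Rational(-1, 3), v, Pow(m, -1)) (Function('a')(v, m) = Mul(Rational(-1, 6), Add(Mul(v, Pow(m, -1)), Mul(v, Pow(m, -1)))) = Mul(Rational(-1, 6), Mul(2, v, Pow(m, -1))) = Mul(Rational(-1, 3), v, Pow(m, -1)))
j = Rational(-923521, 3) (j = Mul(-3, Pow(Add(Mul(Rational(-1, 3), 11, Pow(-1, -1)), -324), 2)) = Mul(-3, Pow(Add(Mul(Rational(-1, 3), 11, -1), -324), 2)) = Mul(-3, Pow(Add(Rational(11, 3), -324), 2)) = Mul(-3, Pow(Rational(-961, 3), 2)) = Mul(-3, Rational(923521, 9)) = Rational(-923521, 3) ≈ -3.0784e+5)
Add(j, Mul(-1, Function('b')(679, -200))) = Add(Rational(-923521, 3), Mul(-1, Pow(Add(-146, 679), -1))) = Add(Rational(-923521, 3), Mul(-1, Pow(533, -1))) = Add(Rational(-923521, 3), Mul(-1, Rational(1, 533))) = Add(Rational(-923521, 3), Rational(-1, 533)) = Rational(-492236696, 1599)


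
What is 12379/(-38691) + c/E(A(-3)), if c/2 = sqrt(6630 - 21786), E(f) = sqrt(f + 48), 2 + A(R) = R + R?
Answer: -12379/38691 + 3*I*sqrt(4210)/5 ≈ -0.31995 + 38.931*I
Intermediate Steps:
A(R) = -2 + 2*R (A(R) = -2 + (R + R) = -2 + 2*R)
E(f) = sqrt(48 + f)
c = 12*I*sqrt(421) (c = 2*sqrt(6630 - 21786) = 2*sqrt(-15156) = 2*(6*I*sqrt(421)) = 12*I*sqrt(421) ≈ 246.22*I)
12379/(-38691) + c/E(A(-3)) = 12379/(-38691) + (12*I*sqrt(421))/(sqrt(48 + (-2 + 2*(-3)))) = 12379*(-1/38691) + (12*I*sqrt(421))/(sqrt(48 + (-2 - 6))) = -12379/38691 + (12*I*sqrt(421))/(sqrt(48 - 8)) = -12379/38691 + (12*I*sqrt(421))/(sqrt(40)) = -12379/38691 + (12*I*sqrt(421))/((2*sqrt(10))) = -12379/38691 + (12*I*sqrt(421))*(sqrt(10)/20) = -12379/38691 + 3*I*sqrt(4210)/5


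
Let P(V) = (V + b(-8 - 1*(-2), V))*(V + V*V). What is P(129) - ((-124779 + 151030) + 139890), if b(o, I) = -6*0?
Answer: 1997189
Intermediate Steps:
b(o, I) = 0
P(V) = V*(V + V**2) (P(V) = (V + 0)*(V + V*V) = V*(V + V**2))
P(129) - ((-124779 + 151030) + 139890) = 129**2*(1 + 129) - ((-124779 + 151030) + 139890) = 16641*130 - (26251 + 139890) = 2163330 - 1*166141 = 2163330 - 166141 = 1997189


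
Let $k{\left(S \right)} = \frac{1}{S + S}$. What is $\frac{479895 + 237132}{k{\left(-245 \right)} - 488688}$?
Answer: $- \frac{351343230}{239457121} \approx -1.4672$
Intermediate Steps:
$k{\left(S \right)} = \frac{1}{2 S}$
$\frac{479895 + 237132}{k{\left(-245 \right)} - 488688} = \frac{479895 + 237132}{\frac{1}{2 \left(-245\right)} - 488688} = \frac{717027}{\frac{1}{2} \left(- \frac{1}{245}\right) - 488688} = \frac{717027}{- \frac{1}{490} - 488688} = \frac{717027}{- \frac{239457121}{490}} = 717027 \left(- \frac{490}{239457121}\right) = - \frac{351343230}{239457121}$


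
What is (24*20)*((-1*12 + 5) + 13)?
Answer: 2880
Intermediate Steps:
(24*20)*((-1*12 + 5) + 13) = 480*((-12 + 5) + 13) = 480*(-7 + 13) = 480*6 = 2880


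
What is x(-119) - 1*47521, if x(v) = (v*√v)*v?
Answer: -47521 + 14161*I*√119 ≈ -47521.0 + 1.5448e+5*I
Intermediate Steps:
x(v) = v^(5/2) (x(v) = v^(3/2)*v = v^(5/2))
x(-119) - 1*47521 = (-119)^(5/2) - 1*47521 = 14161*I*√119 - 47521 = -47521 + 14161*I*√119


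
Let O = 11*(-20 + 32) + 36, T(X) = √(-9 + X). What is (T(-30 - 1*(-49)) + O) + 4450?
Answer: 4618 + √10 ≈ 4621.2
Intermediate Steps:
O = 168 (O = 11*12 + 36 = 132 + 36 = 168)
(T(-30 - 1*(-49)) + O) + 4450 = (√(-9 + (-30 - 1*(-49))) + 168) + 4450 = (√(-9 + (-30 + 49)) + 168) + 4450 = (√(-9 + 19) + 168) + 4450 = (√10 + 168) + 4450 = (168 + √10) + 4450 = 4618 + √10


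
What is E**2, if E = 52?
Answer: 2704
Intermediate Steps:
E**2 = 52**2 = 2704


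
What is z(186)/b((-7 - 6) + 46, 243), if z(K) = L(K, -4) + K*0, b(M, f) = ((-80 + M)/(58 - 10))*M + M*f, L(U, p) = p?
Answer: -64/127787 ≈ -0.00050083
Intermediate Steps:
b(M, f) = M*f + M*(-5/3 + M/48) (b(M, f) = ((-80 + M)/48)*M + M*f = ((-80 + M)*(1/48))*M + M*f = (-5/3 + M/48)*M + M*f = M*(-5/3 + M/48) + M*f = M*f + M*(-5/3 + M/48))
z(K) = -4 (z(K) = -4 + K*0 = -4 + 0 = -4)
z(186)/b((-7 - 6) + 46, 243) = -4*48/(((-7 - 6) + 46)*(-80 + ((-7 - 6) + 46) + 48*243)) = -4*48/((-13 + 46)*(-80 + (-13 + 46) + 11664)) = -4*16/(11*(-80 + 33 + 11664)) = -4/((1/48)*33*11617) = -4/127787/16 = -4*16/127787 = -64/127787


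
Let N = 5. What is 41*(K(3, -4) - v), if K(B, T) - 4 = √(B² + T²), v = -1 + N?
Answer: 205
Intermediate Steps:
v = 4 (v = -1 + 5 = 4)
K(B, T) = 4 + √(B² + T²)
41*(K(3, -4) - v) = 41*((4 + √(3² + (-4)²)) - 1*4) = 41*((4 + √(9 + 16)) - 4) = 41*((4 + √25) - 4) = 41*((4 + 5) - 4) = 41*(9 - 4) = 41*5 = 205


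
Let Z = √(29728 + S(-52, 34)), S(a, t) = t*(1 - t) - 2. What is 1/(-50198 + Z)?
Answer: -25099/1259905300 - √7151/1259905300 ≈ -1.9988e-5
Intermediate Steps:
S(a, t) = -2 + t*(1 - t)
Z = 2*√7151 (Z = √(29728 + (-2 + 34 - 1*34²)) = √(29728 + (-2 + 34 - 1*1156)) = √(29728 + (-2 + 34 - 1156)) = √(29728 - 1124) = √28604 = 2*√7151 ≈ 169.13)
1/(-50198 + Z) = 1/(-50198 + 2*√7151)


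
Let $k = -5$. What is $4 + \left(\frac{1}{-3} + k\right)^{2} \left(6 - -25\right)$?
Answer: $\frac{7972}{9} \approx 885.78$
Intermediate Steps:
$4 + \left(\frac{1}{-3} + k\right)^{2} \left(6 - -25\right) = 4 + \left(\frac{1}{-3} - 5\right)^{2} \left(6 - -25\right) = 4 + \left(- \frac{1}{3} - 5\right)^{2} \left(6 + 25\right) = 4 + \left(- \frac{16}{3}\right)^{2} \cdot 31 = 4 + \frac{256}{9} \cdot 31 = 4 + \frac{7936}{9} = \frac{7972}{9}$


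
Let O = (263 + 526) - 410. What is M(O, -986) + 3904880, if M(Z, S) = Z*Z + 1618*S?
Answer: 2453173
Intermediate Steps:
O = 379 (O = 789 - 410 = 379)
M(Z, S) = Z² + 1618*S
M(O, -986) + 3904880 = (379² + 1618*(-986)) + 3904880 = (143641 - 1595348) + 3904880 = -1451707 + 3904880 = 2453173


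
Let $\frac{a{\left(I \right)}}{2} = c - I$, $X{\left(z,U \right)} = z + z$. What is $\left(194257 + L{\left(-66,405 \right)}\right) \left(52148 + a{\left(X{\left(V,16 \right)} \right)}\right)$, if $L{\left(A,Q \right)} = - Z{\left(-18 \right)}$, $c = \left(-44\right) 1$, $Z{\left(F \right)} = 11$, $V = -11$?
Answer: $10120993584$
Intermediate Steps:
$X{\left(z,U \right)} = 2 z$
$c = -44$
$a{\left(I \right)} = -88 - 2 I$ ($a{\left(I \right)} = 2 \left(-44 - I\right) = -88 - 2 I$)
$L{\left(A,Q \right)} = -11$ ($L{\left(A,Q \right)} = \left(-1\right) 11 = -11$)
$\left(194257 + L{\left(-66,405 \right)}\right) \left(52148 + a{\left(X{\left(V,16 \right)} \right)}\right) = \left(194257 - 11\right) \left(52148 - \left(88 + 2 \cdot 2 \left(-11\right)\right)\right) = 194246 \left(52148 - 44\right) = 194246 \cdot 52104 = 10120993584$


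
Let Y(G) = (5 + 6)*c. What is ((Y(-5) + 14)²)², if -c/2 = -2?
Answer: 11316496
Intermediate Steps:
c = 4 (c = -2*(-2) = 4)
Y(G) = 44 (Y(G) = (5 + 6)*4 = 11*4 = 44)
((Y(-5) + 14)²)² = ((44 + 14)²)² = (58²)² = 3364² = 11316496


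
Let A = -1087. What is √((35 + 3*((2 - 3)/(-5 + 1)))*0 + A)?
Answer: I*√1087 ≈ 32.97*I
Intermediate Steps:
√((35 + 3*((2 - 3)/(-5 + 1)))*0 + A) = √((35 + 3*((2 - 3)/(-5 + 1)))*0 - 1087) = √((35 + 3*(-1/(-4)))*0 - 1087) = √((35 + 3*(-1*(-¼)))*0 - 1087) = √((35 + 3*(¼))*0 - 1087) = √((35 + ¾)*0 - 1087) = √((143/4)*0 - 1087) = √(0 - 1087) = √(-1087) = I*√1087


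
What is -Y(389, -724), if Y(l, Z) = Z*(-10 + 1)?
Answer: -6516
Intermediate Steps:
Y(l, Z) = -9*Z (Y(l, Z) = Z*(-9) = -9*Z)
-Y(389, -724) = -(-9)*(-724) = -1*6516 = -6516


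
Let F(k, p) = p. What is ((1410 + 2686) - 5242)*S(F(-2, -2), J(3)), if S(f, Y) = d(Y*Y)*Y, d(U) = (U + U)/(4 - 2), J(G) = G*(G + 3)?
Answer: -6683472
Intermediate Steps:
J(G) = G*(3 + G)
d(U) = U (d(U) = (2*U)/2 = (2*U)*(1/2) = U)
S(f, Y) = Y**3 (S(f, Y) = (Y*Y)*Y = Y**2*Y = Y**3)
((1410 + 2686) - 5242)*S(F(-2, -2), J(3)) = ((1410 + 2686) - 5242)*(3*(3 + 3))**3 = (4096 - 5242)*(3*6)**3 = -1146*18**3 = -1146*5832 = -6683472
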